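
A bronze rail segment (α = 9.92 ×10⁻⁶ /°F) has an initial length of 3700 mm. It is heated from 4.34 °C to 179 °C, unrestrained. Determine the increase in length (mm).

Convert α: 9.92×10⁻⁶/°F × (9/5) = 17.9×10⁻⁶/K.
ΔT = 179 − 4.34 = 174.7 K.
ΔL = α·L₀·ΔT = 17.9×10⁻⁶ × 3700 mm × 174.7 K = 11.5 mm.

11.5 mm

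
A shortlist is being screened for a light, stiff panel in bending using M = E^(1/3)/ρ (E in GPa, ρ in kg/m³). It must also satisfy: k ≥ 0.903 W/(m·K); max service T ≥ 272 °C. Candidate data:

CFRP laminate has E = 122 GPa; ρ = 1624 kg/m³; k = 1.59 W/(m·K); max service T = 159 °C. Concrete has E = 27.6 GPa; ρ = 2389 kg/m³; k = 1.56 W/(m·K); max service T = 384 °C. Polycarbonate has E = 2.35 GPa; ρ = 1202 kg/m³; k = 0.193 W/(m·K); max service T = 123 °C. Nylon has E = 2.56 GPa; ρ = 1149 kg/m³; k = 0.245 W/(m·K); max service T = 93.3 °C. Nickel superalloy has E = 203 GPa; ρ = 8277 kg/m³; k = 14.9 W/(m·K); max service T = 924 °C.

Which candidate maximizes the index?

concrete

Screen on constraints: k ≥ 0.903 W/(m·K); max service T ≥ 272 °C. Survivors: concrete, nickel superalloy.
Per-candidate index values:
  concrete: M = 1.26×10⁻³
  nickel superalloy: M = 0.710×10⁻³
Concrete ranks first.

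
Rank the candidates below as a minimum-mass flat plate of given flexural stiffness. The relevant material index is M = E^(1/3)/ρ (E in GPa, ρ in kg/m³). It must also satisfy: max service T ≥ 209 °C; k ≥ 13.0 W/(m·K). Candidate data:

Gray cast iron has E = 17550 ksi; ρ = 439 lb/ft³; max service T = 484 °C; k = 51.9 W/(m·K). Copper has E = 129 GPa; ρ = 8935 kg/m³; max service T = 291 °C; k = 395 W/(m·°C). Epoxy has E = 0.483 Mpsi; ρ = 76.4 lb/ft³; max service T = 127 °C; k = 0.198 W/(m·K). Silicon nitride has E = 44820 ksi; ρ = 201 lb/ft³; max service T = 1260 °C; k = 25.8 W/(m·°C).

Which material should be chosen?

Screen on constraints: max service T ≥ 209 °C; k ≥ 13.0 W/(m·K). Survivors: gray cast iron, copper, silicon nitride.
After converting to SI:
  gray cast iron: E = 121.0 GPa, ρ = 7032 kg/m³
  copper: E = 129.0 GPa, ρ = 8935 kg/m³
  silicon nitride: E = 309.0 GPa, ρ = 3220 kg/m³
  silicon nitride: M = 2.10×10⁻³
  gray cast iron: M = 0.703×10⁻³
  copper: M = 0.566×10⁻³
Highest index: silicon nitride.

silicon nitride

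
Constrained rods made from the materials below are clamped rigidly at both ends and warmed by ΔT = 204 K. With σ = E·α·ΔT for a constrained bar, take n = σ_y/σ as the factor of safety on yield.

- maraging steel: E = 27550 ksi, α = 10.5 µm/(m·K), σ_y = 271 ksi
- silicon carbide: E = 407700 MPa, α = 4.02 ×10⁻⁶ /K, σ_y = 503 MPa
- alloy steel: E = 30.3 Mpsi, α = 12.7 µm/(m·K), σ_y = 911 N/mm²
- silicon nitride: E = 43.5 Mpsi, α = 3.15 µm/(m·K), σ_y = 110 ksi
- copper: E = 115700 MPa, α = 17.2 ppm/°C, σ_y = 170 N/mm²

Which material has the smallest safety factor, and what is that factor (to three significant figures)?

Per material, after unit conversion:
  maraging steel: E = 190.0, α = 10.5, σ_y = 1868 → σ = 407 MPa, n = 4.59
  silicon carbide: E = 407.7, α = 4.02, σ_y = 503.0 → σ = 334 MPa, n = 1.50
  alloy steel: E = 208.9, α = 12.7, σ_y = 911.0 → σ = 541 MPa, n = 1.68
  silicon nitride: E = 299.9, α = 3.15, σ_y = 758.4 → σ = 193 MPa, n = 3.94
  copper: E = 115.7, α = 17.2, σ_y = 170.0 → σ = 406 MPa, n = 0.419
Smallest n: copper with n = 0.419.

copper, n = 0.419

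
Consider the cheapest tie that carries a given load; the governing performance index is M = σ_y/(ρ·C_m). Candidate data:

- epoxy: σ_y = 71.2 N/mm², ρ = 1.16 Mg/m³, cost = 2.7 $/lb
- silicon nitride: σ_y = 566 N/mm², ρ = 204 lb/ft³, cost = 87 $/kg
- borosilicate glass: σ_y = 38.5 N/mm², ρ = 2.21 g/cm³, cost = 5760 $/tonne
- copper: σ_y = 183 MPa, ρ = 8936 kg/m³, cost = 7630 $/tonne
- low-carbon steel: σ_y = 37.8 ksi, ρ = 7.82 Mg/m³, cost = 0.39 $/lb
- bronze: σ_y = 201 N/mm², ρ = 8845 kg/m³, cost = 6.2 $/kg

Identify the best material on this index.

Putting every candidate on a common basis:
  epoxy: σ_y = 71.20 MPa, ρ = 1160 kg/m³, cost = 5.952 $/kg
  silicon nitride: σ_y = 566.0 MPa, ρ = 3268 kg/m³, cost = 87.00 $/kg
  borosilicate glass: σ_y = 38.50 MPa, ρ = 2210 kg/m³, cost = 5.760 $/kg
  copper: σ_y = 183.0 MPa, ρ = 8936 kg/m³, cost = 7.630 $/kg
  low-carbon steel: σ_y = 260.6 MPa, ρ = 7820 kg/m³, cost = 0.8598 $/kg
  bronze: σ_y = 201.0 MPa, ρ = 8845 kg/m³, cost = 6.200 $/kg
  low-carbon steel: M = 38.8 kN·m per $
  epoxy: M = 10.3 kN·m per $
  bronze: M = 3.67 kN·m per $
  borosilicate glass: M = 3.02 kN·m per $
  copper: M = 2.68 kN·m per $
  silicon nitride: M = 1.99 kN·m per $
The maximum is for low-carbon steel.

low-carbon steel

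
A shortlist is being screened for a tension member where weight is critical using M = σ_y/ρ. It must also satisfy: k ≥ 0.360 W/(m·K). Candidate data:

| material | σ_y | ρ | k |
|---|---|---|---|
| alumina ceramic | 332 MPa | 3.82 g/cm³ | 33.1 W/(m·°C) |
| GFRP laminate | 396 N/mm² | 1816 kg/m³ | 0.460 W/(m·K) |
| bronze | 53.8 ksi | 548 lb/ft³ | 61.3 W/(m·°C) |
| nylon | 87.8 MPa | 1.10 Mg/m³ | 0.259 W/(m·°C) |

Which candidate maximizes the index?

GFRP laminate

Screen on constraints: k ≥ 0.360 W/(m·K). Survivors: alumina ceramic, GFRP laminate, bronze.
Convert each candidate to consistent units, then evaluate M:
  alumina ceramic: σ_y = 332.0 MPa, ρ = 3820 kg/m³
  GFRP laminate: σ_y = 396.0 MPa, ρ = 1816 kg/m³
  bronze: σ_y = 370.9 MPa, ρ = 8778 kg/m³
  GFRP laminate: M = 218 kN·m/kg
  alumina ceramic: M = 86.9 kN·m/kg
  bronze: M = 42.3 kN·m/kg
Highest index: GFRP laminate.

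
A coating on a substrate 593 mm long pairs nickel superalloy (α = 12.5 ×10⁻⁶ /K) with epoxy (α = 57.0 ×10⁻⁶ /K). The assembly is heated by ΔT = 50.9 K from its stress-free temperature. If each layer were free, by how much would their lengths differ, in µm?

Δα = |12.5 − 57.0|×10⁻⁶/K = 44.5×10⁻⁶/K.
ΔL_mismatch = Δα·L·ΔT = 44.5×10⁻⁶ × 593.0 mm × 50.9 K = 1340 µm.

1340 µm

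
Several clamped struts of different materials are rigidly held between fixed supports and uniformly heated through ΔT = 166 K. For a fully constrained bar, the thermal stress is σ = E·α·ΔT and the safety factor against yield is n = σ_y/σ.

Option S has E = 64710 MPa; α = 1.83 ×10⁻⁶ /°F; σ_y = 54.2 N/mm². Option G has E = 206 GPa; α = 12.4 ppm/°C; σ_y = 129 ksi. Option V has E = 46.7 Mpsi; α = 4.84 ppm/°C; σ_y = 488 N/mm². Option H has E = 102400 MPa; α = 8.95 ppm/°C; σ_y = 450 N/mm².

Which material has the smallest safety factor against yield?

option S

Per material, after unit conversion:
  option S: E = 64.71, α = 3.29, σ_y = 54.20 → σ = 35.4 MPa, n = 1.53
  option G: E = 206.0, α = 12.4, σ_y = 889.4 → σ = 424 MPa, n = 2.10
  option V: E = 322.0, α = 4.84, σ_y = 488.0 → σ = 259 MPa, n = 1.89
  option H: E = 102.4, α = 8.95, σ_y = 450.0 → σ = 152 MPa, n = 2.96
Smallest n: option S with n = 1.53.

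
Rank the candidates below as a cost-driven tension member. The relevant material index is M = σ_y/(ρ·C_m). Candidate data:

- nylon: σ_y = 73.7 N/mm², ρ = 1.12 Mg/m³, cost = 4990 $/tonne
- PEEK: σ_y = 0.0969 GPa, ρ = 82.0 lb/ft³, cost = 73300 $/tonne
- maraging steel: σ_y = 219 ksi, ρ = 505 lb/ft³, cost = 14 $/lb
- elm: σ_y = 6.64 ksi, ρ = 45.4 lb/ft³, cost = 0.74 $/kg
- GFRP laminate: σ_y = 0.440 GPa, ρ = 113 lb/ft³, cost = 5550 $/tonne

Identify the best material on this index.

After converting to SI:
  nylon: σ_y = 73.70 MPa, ρ = 1120 kg/m³, cost = 4.990 $/kg
  PEEK: σ_y = 96.90 MPa, ρ = 1314 kg/m³, cost = 73.30 $/kg
  maraging steel: σ_y = 1510 MPa, ρ = 8089 kg/m³, cost = 30.86 $/kg
  elm: σ_y = 45.78 MPa, ρ = 727.2 kg/m³, cost = 0.7400 $/kg
  GFRP laminate: σ_y = 440.0 MPa, ρ = 1810 kg/m³, cost = 5.550 $/kg
  elm: M = 85.1 kN·m per $
  GFRP laminate: M = 43.8 kN·m per $
  nylon: M = 13.2 kN·m per $
  maraging steel: M = 6.05 kN·m per $
  PEEK: M = 1.01 kN·m per $
Elm has the largest M.

elm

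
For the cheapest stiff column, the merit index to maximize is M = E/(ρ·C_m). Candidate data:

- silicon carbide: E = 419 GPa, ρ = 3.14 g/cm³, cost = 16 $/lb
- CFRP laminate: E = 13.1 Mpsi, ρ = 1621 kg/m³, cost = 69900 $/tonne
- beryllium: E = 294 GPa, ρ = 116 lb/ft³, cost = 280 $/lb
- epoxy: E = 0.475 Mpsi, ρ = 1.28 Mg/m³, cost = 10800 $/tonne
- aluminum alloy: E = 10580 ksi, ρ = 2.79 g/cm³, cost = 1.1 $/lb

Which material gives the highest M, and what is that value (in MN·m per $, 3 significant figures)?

Putting every candidate on a common basis:
  silicon carbide: E = 419.0 GPa, ρ = 3140 kg/m³, cost = 35.27 $/kg
  CFRP laminate: E = 90.32 GPa, ρ = 1621 kg/m³, cost = 69.90 $/kg
  beryllium: E = 294.0 GPa, ρ = 1858 kg/m³, cost = 617.3 $/kg
  epoxy: E = 3.275 GPa, ρ = 1280 kg/m³, cost = 10.80 $/kg
  aluminum alloy: E = 72.95 GPa, ρ = 2790 kg/m³, cost = 2.425 $/kg
  aluminum alloy: M = 10.8 MN·m per $
  silicon carbide: M = 3.78 MN·m per $
  CFRP laminate: M = 0.797 MN·m per $
  beryllium: M = 0.256 MN·m per $
  epoxy: M = 0.237 MN·m per $
Aluminum alloy ranks first.

aluminum alloy, M = 10.8 MN·m per $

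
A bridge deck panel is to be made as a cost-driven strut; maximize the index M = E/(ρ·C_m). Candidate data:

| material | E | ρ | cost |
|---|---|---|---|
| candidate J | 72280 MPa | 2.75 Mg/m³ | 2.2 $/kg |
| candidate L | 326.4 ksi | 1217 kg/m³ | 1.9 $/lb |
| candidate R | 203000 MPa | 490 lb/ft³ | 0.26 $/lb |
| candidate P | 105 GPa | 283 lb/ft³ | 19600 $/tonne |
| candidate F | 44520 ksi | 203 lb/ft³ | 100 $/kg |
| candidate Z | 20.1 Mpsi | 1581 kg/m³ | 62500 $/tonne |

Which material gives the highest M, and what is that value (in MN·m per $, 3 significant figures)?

candidate R, M = 45.1 MN·m per $

Convert each candidate to consistent units, then evaluate M:
  candidate J: E = 72.28 GPa, ρ = 2750 kg/m³, cost = 2.200 $/kg
  candidate L: E = 2.250 GPa, ρ = 1217 kg/m³, cost = 4.189 $/kg
  candidate R: E = 203.0 GPa, ρ = 7849 kg/m³, cost = 0.5732 $/kg
  candidate P: E = 105.0 GPa, ρ = 4533 kg/m³, cost = 19.60 $/kg
  candidate F: E = 307.0 GPa, ρ = 3252 kg/m³, cost = 100.0 $/kg
  candidate Z: E = 138.6 GPa, ρ = 1581 kg/m³, cost = 62.50 $/kg
  candidate R: M = 45.1 MN·m per $
  candidate J: M = 11.9 MN·m per $
  candidate Z: M = 1.40 MN·m per $
  candidate P: M = 1.18 MN·m per $
  candidate F: M = 0.944 MN·m per $
  candidate L: M = 0.441 MN·m per $
The maximum is for candidate R.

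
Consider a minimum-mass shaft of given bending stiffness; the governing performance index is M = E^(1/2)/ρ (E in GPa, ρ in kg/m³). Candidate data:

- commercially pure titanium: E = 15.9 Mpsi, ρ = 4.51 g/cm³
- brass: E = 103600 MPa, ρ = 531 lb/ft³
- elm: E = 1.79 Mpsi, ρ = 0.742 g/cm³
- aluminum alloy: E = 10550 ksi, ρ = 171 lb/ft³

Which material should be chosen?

After converting to SI:
  commercially pure titanium: E = 109.6 GPa, ρ = 4510 kg/m³
  brass: E = 103.6 GPa, ρ = 8506 kg/m³
  elm: E = 12.34 GPa, ρ = 742.0 kg/m³
  aluminum alloy: E = 72.74 GPa, ρ = 2739 kg/m³
  elm: M = 4.73×10⁻³
  aluminum alloy: M = 3.11×10⁻³
  commercially pure titanium: M = 2.32×10⁻³
  brass: M = 1.20×10⁻³
Elm ranks first.

elm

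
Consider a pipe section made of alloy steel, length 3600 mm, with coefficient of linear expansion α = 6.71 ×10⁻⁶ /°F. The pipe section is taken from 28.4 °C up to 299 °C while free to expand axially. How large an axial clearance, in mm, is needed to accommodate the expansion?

11.8 mm

Convert α: 6.71×10⁻⁶/°F × (9/5) = 12.1×10⁻⁶/K.
ΔT = 299 − 28.4 = 270.6 K.
ΔL = α·L₀·ΔT = 12.1×10⁻⁶ × 3600 mm × 270.6 K = 11.8 mm.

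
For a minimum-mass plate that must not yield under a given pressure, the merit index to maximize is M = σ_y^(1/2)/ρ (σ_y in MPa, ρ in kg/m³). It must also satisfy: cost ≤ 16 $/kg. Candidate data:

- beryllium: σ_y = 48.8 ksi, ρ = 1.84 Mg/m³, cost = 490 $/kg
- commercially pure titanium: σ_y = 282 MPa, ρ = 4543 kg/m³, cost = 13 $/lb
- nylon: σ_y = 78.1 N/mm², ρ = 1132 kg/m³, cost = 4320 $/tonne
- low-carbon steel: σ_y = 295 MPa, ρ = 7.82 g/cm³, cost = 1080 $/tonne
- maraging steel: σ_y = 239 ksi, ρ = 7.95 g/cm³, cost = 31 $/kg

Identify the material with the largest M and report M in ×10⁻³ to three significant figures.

Screen on constraints: cost ≤ 16 $/kg. Survivors: nylon, low-carbon steel.
Convert each candidate to consistent units, then evaluate M:
  nylon: σ_y = 78.10 MPa, ρ = 1132 kg/m³
  low-carbon steel: σ_y = 295.0 MPa, ρ = 7820 kg/m³
  nylon: M = 7.81×10⁻³
  low-carbon steel: M = 2.20×10⁻³
Nylon has the largest M.

nylon, M = 7.81×10⁻³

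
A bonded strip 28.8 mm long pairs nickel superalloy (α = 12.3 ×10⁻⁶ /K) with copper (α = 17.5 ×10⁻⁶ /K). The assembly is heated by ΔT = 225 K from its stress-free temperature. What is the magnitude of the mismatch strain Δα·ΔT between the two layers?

1.17×10⁻³

Δα = |12.3 − 17.5|×10⁻⁶/K = 5.20×10⁻⁶/K.
Mismatch strain = Δα·ΔT = 5.20×10⁻⁶ × 225.0 = 1.17×10⁻³.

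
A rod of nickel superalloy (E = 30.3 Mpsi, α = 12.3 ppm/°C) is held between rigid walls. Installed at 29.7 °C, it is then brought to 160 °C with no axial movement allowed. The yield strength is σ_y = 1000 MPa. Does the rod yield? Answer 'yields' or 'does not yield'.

does not yield

E = 30.3 Mpsi = 208.9 GPa.
ΔT = 130.3 K. Constrained thermal stress σ = E·α·ΔT = 208.9×10³ MPa × 12.3×10⁻⁶ × 130.3 = 335 MPa (compressive).
Compare to σ_y = 1000 MPa: σ < σ_y, so it does not yield.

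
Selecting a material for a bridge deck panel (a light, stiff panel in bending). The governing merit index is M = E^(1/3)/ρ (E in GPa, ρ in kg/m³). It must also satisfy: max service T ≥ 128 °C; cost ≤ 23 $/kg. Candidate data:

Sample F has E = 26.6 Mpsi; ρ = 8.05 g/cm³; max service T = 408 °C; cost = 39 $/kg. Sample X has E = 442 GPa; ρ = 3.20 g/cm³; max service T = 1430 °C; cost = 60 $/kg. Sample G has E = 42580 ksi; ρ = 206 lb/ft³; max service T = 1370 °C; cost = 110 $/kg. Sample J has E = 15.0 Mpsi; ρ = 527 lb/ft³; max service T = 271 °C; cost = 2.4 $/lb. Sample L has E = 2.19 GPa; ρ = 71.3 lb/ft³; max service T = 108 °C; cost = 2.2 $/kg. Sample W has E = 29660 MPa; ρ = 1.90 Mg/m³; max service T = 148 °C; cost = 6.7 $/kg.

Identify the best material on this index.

sample W

Screen on constraints: max service T ≥ 128 °C; cost ≤ 23 $/kg. Survivors: sample J, sample W.
Convert each candidate to consistent units, then evaluate M:
  sample J: E = 103.4 GPa, ρ = 8442 kg/m³
  sample W: E = 29.66 GPa, ρ = 1900 kg/m³
  sample W: M = 1.63×10⁻³
  sample J: M = 0.556×10⁻³
The maximum is for sample W.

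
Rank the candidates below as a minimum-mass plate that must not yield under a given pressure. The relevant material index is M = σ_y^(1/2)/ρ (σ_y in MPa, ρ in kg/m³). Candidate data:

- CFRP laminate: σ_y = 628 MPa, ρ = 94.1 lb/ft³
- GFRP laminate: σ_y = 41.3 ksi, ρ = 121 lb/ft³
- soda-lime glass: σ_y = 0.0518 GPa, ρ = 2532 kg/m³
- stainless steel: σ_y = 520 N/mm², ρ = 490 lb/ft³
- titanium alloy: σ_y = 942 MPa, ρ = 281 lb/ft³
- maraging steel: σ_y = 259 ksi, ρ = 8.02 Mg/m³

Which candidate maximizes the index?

In SI units:
  CFRP laminate: σ_y = 628.0 MPa, ρ = 1507 kg/m³
  GFRP laminate: σ_y = 284.8 MPa, ρ = 1938 kg/m³
  soda-lime glass: σ_y = 51.80 MPa, ρ = 2532 kg/m³
  stainless steel: σ_y = 520.0 MPa, ρ = 7849 kg/m³
  titanium alloy: σ_y = 942.0 MPa, ρ = 4501 kg/m³
  maraging steel: σ_y = 1786 MPa, ρ = 8020 kg/m³
  CFRP laminate: M = 16.6×10⁻³
  GFRP laminate: M = 8.71×10⁻³
  titanium alloy: M = 6.82×10⁻³
  maraging steel: M = 5.27×10⁻³
  stainless steel: M = 2.91×10⁻³
  soda-lime glass: M = 2.84×10⁻³
Highest index: CFRP laminate.

CFRP laminate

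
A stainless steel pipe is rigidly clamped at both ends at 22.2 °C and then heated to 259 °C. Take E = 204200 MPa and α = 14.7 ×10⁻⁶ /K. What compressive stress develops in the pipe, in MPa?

711 MPa

E = 204200 MPa = 204.2 GPa.
ΔT = 236.8 K. Constrained thermal stress σ = E·α·ΔT = 204.2×10³ MPa × 14.7×10⁻⁶ × 236.8 = 711 MPa (compressive).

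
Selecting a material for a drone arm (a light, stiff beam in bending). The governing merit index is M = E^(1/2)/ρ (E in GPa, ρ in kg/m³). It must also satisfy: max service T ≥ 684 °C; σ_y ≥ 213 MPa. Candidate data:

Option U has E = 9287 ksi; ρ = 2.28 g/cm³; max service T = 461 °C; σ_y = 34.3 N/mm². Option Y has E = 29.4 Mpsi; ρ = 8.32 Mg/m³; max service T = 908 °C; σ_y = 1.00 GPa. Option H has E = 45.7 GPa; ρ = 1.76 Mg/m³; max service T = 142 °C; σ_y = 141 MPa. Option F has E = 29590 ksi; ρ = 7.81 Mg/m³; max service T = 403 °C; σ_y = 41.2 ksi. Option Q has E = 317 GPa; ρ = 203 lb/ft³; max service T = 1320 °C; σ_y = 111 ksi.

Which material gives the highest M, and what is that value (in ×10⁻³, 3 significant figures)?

option Q, M = 5.48×10⁻³

Screen on constraints: max service T ≥ 684 °C; σ_y ≥ 213 MPa. Survivors: option Y, option Q.
Convert each candidate to consistent units, then evaluate M:
  option Y: E = 202.7 GPa, ρ = 8320 kg/m³
  option Q: E = 317.0 GPa, ρ = 3252 kg/m³
  option Q: M = 5.48×10⁻³
  option Y: M = 1.71×10⁻³
Option Q ranks first.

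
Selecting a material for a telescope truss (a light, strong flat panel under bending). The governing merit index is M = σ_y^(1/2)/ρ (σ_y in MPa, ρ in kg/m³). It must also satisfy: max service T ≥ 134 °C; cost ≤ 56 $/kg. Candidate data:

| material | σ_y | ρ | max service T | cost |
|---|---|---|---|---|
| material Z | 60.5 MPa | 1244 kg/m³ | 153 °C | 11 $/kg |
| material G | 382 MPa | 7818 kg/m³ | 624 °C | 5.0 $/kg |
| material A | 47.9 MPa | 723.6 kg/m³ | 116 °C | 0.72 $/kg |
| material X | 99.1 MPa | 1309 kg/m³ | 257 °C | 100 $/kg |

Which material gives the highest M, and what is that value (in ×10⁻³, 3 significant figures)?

Screen on constraints: max service T ≥ 134 °C; cost ≤ 56 $/kg. Survivors: material Z, material G.
Per-candidate index values:
  material Z: M = 6.25×10⁻³
  material G: M = 2.50×10⁻³
Material Z has the largest M.

material Z, M = 6.25×10⁻³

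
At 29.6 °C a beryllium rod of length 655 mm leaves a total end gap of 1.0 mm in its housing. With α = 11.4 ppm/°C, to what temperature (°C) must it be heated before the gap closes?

164 °C

α·L₀·ΔT = 1.0 mm ⇒ ΔT = 1.0 / (11.4×10⁻⁶ × 655.0) = 133.9 K.
T = 29.6 + 133.9 = 163.5 °C.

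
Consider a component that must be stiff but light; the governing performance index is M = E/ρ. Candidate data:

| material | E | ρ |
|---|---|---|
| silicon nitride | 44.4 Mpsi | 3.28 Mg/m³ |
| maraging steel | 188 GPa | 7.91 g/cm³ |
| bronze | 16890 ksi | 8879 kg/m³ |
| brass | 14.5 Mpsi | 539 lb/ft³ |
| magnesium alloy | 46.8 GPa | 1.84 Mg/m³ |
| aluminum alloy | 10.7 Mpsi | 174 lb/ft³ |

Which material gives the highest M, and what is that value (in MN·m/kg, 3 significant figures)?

silicon nitride, M = 93.3 MN·m/kg

Normalizing units and computing the index:
  silicon nitride: E = 306.1 GPa, ρ = 3280 kg/m³
  maraging steel: E = 188.0 GPa, ρ = 7910 kg/m³
  bronze: E = 116.5 GPa, ρ = 8879 kg/m³
  brass: E = 99.97 GPa, ρ = 8634 kg/m³
  magnesium alloy: E = 46.80 GPa, ρ = 1840 kg/m³
  aluminum alloy: E = 73.77 GPa, ρ = 2787 kg/m³
  silicon nitride: M = 93.3 MN·m/kg
  aluminum alloy: M = 26.5 MN·m/kg
  magnesium alloy: M = 25.4 MN·m/kg
  maraging steel: M = 23.8 MN·m/kg
  bronze: M = 13.1 MN·m/kg
  brass: M = 11.6 MN·m/kg
Highest index: silicon nitride.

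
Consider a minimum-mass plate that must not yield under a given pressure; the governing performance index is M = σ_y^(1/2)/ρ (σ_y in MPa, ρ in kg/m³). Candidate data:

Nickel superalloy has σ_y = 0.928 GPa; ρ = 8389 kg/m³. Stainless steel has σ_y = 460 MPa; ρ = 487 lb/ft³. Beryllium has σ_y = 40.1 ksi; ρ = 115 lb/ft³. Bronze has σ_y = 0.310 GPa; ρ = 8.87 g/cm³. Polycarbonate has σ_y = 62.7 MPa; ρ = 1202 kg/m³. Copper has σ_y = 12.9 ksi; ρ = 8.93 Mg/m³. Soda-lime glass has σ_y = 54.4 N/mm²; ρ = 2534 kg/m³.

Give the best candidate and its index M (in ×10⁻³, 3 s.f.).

Putting every candidate on a common basis:
  nickel superalloy: σ_y = 928.0 MPa, ρ = 8389 kg/m³
  stainless steel: σ_y = 460.0 MPa, ρ = 7801 kg/m³
  beryllium: σ_y = 276.5 MPa, ρ = 1842 kg/m³
  bronze: σ_y = 310.0 MPa, ρ = 8870 kg/m³
  polycarbonate: σ_y = 62.70 MPa, ρ = 1202 kg/m³
  copper: σ_y = 88.94 MPa, ρ = 8930 kg/m³
  soda-lime glass: σ_y = 54.40 MPa, ρ = 2534 kg/m³
  beryllium: M = 9.03×10⁻³
  polycarbonate: M = 6.59×10⁻³
  nickel superalloy: M = 3.63×10⁻³
  soda-lime glass: M = 2.91×10⁻³
  stainless steel: M = 2.75×10⁻³
  bronze: M = 1.98×10⁻³
  copper: M = 1.06×10⁻³
The maximum is for beryllium.

beryllium, M = 9.03×10⁻³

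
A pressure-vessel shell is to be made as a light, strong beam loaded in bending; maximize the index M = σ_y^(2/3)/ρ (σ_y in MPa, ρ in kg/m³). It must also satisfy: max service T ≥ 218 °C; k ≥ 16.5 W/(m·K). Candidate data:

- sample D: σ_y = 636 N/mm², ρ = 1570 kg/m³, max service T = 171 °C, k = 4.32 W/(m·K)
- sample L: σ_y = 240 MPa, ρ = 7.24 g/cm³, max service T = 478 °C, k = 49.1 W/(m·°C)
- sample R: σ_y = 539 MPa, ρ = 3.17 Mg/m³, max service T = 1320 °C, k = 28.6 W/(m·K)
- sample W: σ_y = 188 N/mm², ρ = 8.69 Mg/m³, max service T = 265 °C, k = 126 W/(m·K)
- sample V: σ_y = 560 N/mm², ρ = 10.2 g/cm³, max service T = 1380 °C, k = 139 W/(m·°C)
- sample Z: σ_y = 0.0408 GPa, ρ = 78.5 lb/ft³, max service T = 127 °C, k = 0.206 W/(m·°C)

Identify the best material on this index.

sample R

Screen on constraints: max service T ≥ 218 °C; k ≥ 16.5 W/(m·K). Survivors: sample L, sample R, sample W, sample V.
Normalizing units and computing the index:
  sample L: σ_y = 240.0 MPa, ρ = 7240 kg/m³
  sample R: σ_y = 539.0 MPa, ρ = 3170 kg/m³
  sample W: σ_y = 188.0 MPa, ρ = 8690 kg/m³
  sample V: σ_y = 560.0 MPa, ρ = 10200 kg/m³
  sample R: M = 20.9×10⁻³
  sample V: M = 6.66×10⁻³
  sample L: M = 5.33×10⁻³
  sample W: M = 3.78×10⁻³
The maximum is for sample R.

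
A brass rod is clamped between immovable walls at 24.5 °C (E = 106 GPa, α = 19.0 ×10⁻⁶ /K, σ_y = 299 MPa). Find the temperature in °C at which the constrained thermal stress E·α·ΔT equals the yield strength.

E·α·ΔT = 299.0 MPa ⇒ ΔT = 299.0 / (106.0×10³ × 19.0×10⁻⁶) = 148.5 K.
T = 24.5 + 148.5 = 173.0 °C.

173 °C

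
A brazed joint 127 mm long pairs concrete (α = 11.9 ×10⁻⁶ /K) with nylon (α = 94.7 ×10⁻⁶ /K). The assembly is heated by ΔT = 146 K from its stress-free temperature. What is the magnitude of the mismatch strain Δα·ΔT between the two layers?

Δα = |11.9 − 94.7|×10⁻⁶/K = 82.8×10⁻⁶/K.
Mismatch strain = Δα·ΔT = 82.8×10⁻⁶ × 146.0 = 0.0121.

0.0121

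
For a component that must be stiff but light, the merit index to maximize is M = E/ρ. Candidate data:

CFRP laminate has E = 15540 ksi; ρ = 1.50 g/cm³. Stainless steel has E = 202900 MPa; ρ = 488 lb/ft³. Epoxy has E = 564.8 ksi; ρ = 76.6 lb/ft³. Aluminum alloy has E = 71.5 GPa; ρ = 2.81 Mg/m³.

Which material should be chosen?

After converting to SI:
  CFRP laminate: E = 107.1 GPa, ρ = 1500 kg/m³
  stainless steel: E = 202.9 GPa, ρ = 7817 kg/m³
  epoxy: E = 3.894 GPa, ρ = 1227 kg/m³
  aluminum alloy: E = 71.50 GPa, ρ = 2810 kg/m³
  CFRP laminate: M = 71.4 MN·m/kg
  stainless steel: M = 26.0 MN·m/kg
  aluminum alloy: M = 25.4 MN·m/kg
  epoxy: M = 3.17 MN·m/kg
CFRP laminate has the largest M.

CFRP laminate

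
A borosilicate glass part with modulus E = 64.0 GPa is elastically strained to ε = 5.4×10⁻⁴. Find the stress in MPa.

34.6 MPa

σ = E·ε = 64000 MPa × 5.4×10⁻⁴ = 34.6 MPa.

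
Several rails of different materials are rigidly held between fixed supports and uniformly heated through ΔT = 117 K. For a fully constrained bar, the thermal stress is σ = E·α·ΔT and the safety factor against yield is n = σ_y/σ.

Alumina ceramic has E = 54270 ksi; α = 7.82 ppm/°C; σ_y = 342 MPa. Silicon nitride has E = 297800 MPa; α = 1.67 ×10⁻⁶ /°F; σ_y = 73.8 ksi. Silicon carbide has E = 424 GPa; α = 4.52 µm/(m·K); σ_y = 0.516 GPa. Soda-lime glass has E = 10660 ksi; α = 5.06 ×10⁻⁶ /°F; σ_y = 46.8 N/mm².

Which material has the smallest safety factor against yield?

soda-lime glass

With everything in SI (GPa, ×10⁻⁶/K, MPa):
  alumina ceramic: E = 374.2, α = 7.82, σ_y = 342.0 → σ = 342 MPa, n = 0.999
  silicon nitride: E = 297.8, α = 3.01, σ_y = 508.8 → σ = 105 MPa, n = 4.86
  silicon carbide: E = 424.0, α = 4.52, σ_y = 516.0 → σ = 224 MPa, n = 2.30
  soda-lime glass: E = 73.50, α = 9.11, σ_y = 46.80 → σ = 78.3 MPa, n = 0.598
Smallest n: soda-lime glass with n = 0.598.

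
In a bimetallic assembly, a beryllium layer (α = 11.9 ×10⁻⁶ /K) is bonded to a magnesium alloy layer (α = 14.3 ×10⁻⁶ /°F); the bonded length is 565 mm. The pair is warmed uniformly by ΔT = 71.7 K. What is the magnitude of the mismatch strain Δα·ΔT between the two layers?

9.92×10⁻⁴

magnesium alloy: α = 14.3×10⁻⁶/°F × 9/5 = 25.7×10⁻⁶/K.
Δα = |11.9 − 25.7|×10⁻⁶/K = 13.8×10⁻⁶/K.
Mismatch strain = Δα·ΔT = 13.8×10⁻⁶ × 71.7 = 9.92×10⁻⁴.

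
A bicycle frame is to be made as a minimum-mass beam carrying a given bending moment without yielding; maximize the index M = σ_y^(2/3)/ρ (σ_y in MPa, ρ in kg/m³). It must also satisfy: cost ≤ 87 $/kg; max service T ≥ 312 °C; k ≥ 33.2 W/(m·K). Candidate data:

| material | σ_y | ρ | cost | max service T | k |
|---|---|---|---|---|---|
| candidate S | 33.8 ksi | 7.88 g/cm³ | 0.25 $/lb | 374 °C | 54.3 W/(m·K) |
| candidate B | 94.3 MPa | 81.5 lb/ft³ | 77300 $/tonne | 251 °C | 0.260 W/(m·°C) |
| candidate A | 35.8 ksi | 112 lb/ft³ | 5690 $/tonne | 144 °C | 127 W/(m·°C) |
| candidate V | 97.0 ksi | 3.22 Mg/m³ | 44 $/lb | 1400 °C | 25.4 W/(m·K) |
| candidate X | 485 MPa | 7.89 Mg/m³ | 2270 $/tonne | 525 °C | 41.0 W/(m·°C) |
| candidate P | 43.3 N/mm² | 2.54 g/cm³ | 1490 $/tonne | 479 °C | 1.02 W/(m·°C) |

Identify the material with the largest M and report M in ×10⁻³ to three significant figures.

Screen on constraints: cost ≤ 87 $/kg; max service T ≥ 312 °C; k ≥ 33.2 W/(m·K). Survivors: candidate S, candidate X.
Normalizing units and computing the index:
  candidate S: σ_y = 233.0 MPa, ρ = 7880 kg/m³
  candidate X: σ_y = 485.0 MPa, ρ = 7890 kg/m³
  candidate X: M = 7.82×10⁻³
  candidate S: M = 4.81×10⁻³
Candidate X ranks first.

candidate X, M = 7.82×10⁻³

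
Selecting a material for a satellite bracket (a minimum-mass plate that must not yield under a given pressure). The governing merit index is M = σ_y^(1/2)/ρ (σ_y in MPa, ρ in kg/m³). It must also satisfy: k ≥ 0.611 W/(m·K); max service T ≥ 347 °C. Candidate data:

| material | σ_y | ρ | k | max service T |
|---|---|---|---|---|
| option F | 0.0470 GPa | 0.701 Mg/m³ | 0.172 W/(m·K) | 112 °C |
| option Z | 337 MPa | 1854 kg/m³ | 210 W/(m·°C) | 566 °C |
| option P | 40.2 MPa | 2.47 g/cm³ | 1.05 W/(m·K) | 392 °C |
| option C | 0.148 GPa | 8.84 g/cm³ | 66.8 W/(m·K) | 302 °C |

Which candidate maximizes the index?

Screen on constraints: k ≥ 0.611 W/(m·K); max service T ≥ 347 °C. Survivors: option Z, option P.
After converting to SI:
  option Z: σ_y = 337.0 MPa, ρ = 1854 kg/m³
  option P: σ_y = 40.20 MPa, ρ = 2470 kg/m³
  option Z: M = 9.90×10⁻³
  option P: M = 2.57×10⁻³
Option Z ranks first.

option Z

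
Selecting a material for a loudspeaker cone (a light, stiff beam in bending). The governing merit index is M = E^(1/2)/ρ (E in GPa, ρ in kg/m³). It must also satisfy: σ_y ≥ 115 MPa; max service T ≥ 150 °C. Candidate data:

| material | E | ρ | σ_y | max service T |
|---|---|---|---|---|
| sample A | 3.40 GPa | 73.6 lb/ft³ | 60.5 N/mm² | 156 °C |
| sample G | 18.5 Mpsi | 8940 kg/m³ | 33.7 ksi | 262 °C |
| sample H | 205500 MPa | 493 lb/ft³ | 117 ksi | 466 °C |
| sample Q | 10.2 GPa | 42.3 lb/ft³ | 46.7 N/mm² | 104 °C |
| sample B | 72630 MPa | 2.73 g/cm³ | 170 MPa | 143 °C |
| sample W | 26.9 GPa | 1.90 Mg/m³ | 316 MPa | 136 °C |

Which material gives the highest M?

Screen on constraints: σ_y ≥ 115 MPa; max service T ≥ 150 °C. Survivors: sample G, sample H.
Putting every candidate on a common basis:
  sample G: E = 127.6 GPa, ρ = 8940 kg/m³
  sample H: E = 205.5 GPa, ρ = 7897 kg/m³
  sample H: M = 1.82×10⁻³
  sample G: M = 1.26×10⁻³
The maximum is for sample H.

sample H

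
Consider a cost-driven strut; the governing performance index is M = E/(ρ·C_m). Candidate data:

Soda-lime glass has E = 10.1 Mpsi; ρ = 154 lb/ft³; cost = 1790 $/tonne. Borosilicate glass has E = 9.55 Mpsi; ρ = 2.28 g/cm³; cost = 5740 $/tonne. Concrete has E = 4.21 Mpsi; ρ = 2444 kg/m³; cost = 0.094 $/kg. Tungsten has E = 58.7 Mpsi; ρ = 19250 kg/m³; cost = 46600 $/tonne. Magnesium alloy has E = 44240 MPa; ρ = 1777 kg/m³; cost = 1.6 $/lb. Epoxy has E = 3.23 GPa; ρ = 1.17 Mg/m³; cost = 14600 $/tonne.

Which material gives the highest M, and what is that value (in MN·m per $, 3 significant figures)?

Convert each candidate to consistent units, then evaluate M:
  soda-lime glass: E = 69.64 GPa, ρ = 2467 kg/m³, cost = 1.790 $/kg
  borosilicate glass: E = 65.84 GPa, ρ = 2280 kg/m³, cost = 5.740 $/kg
  concrete: E = 29.03 GPa, ρ = 2444 kg/m³, cost = 0.09400 $/kg
  tungsten: E = 404.7 GPa, ρ = 19250 kg/m³, cost = 46.60 $/kg
  magnesium alloy: E = 44.24 GPa, ρ = 1777 kg/m³, cost = 3.527 $/kg
  epoxy: E = 3.230 GPa, ρ = 1170 kg/m³, cost = 14.60 $/kg
  concrete: M = 126 MN·m per $
  soda-lime glass: M = 15.8 MN·m per $
  magnesium alloy: M = 7.06 MN·m per $
  borosilicate glass: M = 5.03 MN·m per $
  tungsten: M = 0.451 MN·m per $
  epoxy: M = 0.189 MN·m per $
Highest index: concrete.

concrete, M = 126 MN·m per $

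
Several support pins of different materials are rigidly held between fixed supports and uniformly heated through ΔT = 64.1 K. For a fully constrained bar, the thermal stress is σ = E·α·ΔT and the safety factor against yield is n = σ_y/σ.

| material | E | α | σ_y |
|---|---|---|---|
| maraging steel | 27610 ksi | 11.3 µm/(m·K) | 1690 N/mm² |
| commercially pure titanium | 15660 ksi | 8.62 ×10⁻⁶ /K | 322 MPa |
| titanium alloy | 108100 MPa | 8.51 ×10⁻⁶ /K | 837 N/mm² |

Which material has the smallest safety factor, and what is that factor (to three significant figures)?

Per material, after unit conversion:
  maraging steel: E = 190.4, α = 11.3, σ_y = 1690 → σ = 138 MPa, n = 12.3
  commercially pure titanium: E = 108.0, α = 8.62, σ_y = 322.0 → σ = 59.7 MPa, n = 5.40
  titanium alloy: E = 108.1, α = 8.51, σ_y = 837.0 → σ = 59.0 MPa, n = 14.2
Commercially pure titanium has the lowest safety factor, n = 5.40.

commercially pure titanium, n = 5.40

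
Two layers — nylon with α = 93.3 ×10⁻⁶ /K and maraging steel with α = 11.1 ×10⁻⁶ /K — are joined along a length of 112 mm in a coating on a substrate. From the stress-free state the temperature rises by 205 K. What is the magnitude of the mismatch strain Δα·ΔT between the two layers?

0.0169

Δα = |93.3 − 11.1|×10⁻⁶/K = 82.2×10⁻⁶/K.
Mismatch strain = Δα·ΔT = 82.2×10⁻⁶ × 205.0 = 0.0169.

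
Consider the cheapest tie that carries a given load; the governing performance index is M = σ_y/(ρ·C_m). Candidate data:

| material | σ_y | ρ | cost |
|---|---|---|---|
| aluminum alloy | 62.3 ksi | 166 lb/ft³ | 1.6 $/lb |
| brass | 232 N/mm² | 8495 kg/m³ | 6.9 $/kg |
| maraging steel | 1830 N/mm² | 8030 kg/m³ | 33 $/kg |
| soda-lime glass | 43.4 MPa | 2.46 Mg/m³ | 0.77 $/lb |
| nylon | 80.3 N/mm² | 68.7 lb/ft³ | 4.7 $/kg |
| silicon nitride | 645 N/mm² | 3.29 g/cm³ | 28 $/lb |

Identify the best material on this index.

aluminum alloy

Normalizing units and computing the index:
  aluminum alloy: σ_y = 429.5 MPa, ρ = 2659 kg/m³, cost = 3.527 $/kg
  brass: σ_y = 232.0 MPa, ρ = 8495 kg/m³, cost = 6.900 $/kg
  maraging steel: σ_y = 1830 MPa, ρ = 8030 kg/m³, cost = 33.00 $/kg
  soda-lime glass: σ_y = 43.40 MPa, ρ = 2460 kg/m³, cost = 1.698 $/kg
  nylon: σ_y = 80.30 MPa, ρ = 1100 kg/m³, cost = 4.700 $/kg
  silicon nitride: σ_y = 645.0 MPa, ρ = 3290 kg/m³, cost = 61.73 $/kg
  aluminum alloy: M = 45.8 kN·m per $
  nylon: M = 15.5 kN·m per $
  soda-lime glass: M = 10.4 kN·m per $
  maraging steel: M = 6.91 kN·m per $
  brass: M = 3.96 kN·m per $
  silicon nitride: M = 3.18 kN·m per $
Highest index: aluminum alloy.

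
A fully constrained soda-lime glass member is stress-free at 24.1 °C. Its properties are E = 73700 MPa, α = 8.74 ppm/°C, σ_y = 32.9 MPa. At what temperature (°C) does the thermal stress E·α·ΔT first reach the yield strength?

E = 73700 MPa = 73.70 GPa.
E·α·ΔT = 32.90 MPa ⇒ ΔT = 32.90 / (73.70×10³ × 8.74×10⁻⁶) = 51.08 K.
T = 24.1 + 51.08 = 75.18 °C.

75.2 °C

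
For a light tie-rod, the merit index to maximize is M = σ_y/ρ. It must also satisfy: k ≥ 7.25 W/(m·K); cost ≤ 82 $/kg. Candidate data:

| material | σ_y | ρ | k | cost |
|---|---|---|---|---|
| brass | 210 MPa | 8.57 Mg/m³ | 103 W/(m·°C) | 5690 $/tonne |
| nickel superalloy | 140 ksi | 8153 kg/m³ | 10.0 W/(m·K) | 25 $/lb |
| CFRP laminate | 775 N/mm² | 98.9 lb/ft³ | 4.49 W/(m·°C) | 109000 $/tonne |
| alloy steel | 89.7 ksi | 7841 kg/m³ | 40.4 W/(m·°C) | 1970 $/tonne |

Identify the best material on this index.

Screen on constraints: k ≥ 7.25 W/(m·K); cost ≤ 82 $/kg. Survivors: brass, nickel superalloy, alloy steel.
Normalizing units and computing the index:
  brass: σ_y = 210.0 MPa, ρ = 8570 kg/m³
  nickel superalloy: σ_y = 965.3 MPa, ρ = 8153 kg/m³
  alloy steel: σ_y = 618.5 MPa, ρ = 7841 kg/m³
  nickel superalloy: M = 118 kN·m/kg
  alloy steel: M = 78.9 kN·m/kg
  brass: M = 24.5 kN·m/kg
Nickel superalloy ranks first.

nickel superalloy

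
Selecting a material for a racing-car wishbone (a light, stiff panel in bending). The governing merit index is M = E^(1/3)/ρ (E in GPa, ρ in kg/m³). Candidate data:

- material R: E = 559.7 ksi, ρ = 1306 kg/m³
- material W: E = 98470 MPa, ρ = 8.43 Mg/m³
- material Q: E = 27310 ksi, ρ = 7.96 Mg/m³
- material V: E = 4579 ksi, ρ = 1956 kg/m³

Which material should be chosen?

Putting every candidate on a common basis:
  material R: E = 3.859 GPa, ρ = 1306 kg/m³
  material W: E = 98.47 GPa, ρ = 8430 kg/m³
  material Q: E = 188.3 GPa, ρ = 7960 kg/m³
  material V: E = 31.57 GPa, ρ = 1956 kg/m³
  material V: M = 1.62×10⁻³
  material R: M = 1.20×10⁻³
  material Q: M = 0.720×10⁻³
  material W: M = 0.548×10⁻³
Material V ranks first.

material V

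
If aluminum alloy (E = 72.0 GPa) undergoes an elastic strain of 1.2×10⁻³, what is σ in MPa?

σ = E·ε = 72000 MPa × 1.2×10⁻³ = 86.4 MPa.

86.4 MPa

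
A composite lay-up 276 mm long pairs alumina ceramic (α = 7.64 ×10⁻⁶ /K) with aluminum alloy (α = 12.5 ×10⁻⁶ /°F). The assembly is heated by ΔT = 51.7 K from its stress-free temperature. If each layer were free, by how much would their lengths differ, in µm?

212 µm

aluminum alloy: α = 12.5×10⁻⁶/°F × 9/5 = 22.5×10⁻⁶/K.
Δα = |7.64 − 22.5|×10⁻⁶/K = 14.9×10⁻⁶/K.
ΔL_mismatch = Δα·L·ΔT = 14.9×10⁻⁶ × 276.0 mm × 51.7 K = 212 µm.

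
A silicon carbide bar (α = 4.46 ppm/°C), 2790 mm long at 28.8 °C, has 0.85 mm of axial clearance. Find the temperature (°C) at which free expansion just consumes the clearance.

α·L₀·ΔT = 0.85 mm ⇒ ΔT = 0.85 / (4.46×10⁻⁶ × 2790.0) = 68.31 K.
T = 28.8 + 68.31 = 97.11 °C.

97.1 °C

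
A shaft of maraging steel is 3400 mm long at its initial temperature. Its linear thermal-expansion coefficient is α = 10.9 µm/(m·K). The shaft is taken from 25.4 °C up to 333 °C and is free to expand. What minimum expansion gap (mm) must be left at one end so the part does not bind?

ΔT = 333 − 25.4 = 307.6 K.
ΔL = α·L₀·ΔT = 10.9×10⁻⁶ × 3400 mm × 307.6 K = 11.4 mm.

11.4 mm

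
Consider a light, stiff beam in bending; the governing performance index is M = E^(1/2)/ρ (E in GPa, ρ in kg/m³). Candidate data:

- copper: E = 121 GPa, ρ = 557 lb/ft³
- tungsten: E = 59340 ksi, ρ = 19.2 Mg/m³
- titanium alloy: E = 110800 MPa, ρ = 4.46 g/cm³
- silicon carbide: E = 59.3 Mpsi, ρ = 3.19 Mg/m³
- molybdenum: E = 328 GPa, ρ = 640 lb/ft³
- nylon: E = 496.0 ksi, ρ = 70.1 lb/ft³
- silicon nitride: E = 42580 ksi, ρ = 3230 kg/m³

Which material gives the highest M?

silicon carbide

In SI units:
  copper: E = 121.0 GPa, ρ = 8922 kg/m³
  tungsten: E = 409.1 GPa, ρ = 19200 kg/m³
  titanium alloy: E = 110.8 GPa, ρ = 4460 kg/m³
  silicon carbide: E = 408.9 GPa, ρ = 3190 kg/m³
  molybdenum: E = 328.0 GPa, ρ = 10250 kg/m³
  nylon: E = 3.420 GPa, ρ = 1123 kg/m³
  silicon nitride: E = 293.6 GPa, ρ = 3230 kg/m³
  silicon carbide: M = 6.34×10⁻³
  silicon nitride: M = 5.30×10⁻³
  titanium alloy: M = 2.36×10⁻³
  molybdenum: M = 1.77×10⁻³
  nylon: M = 1.65×10⁻³
  copper: M = 1.23×10⁻³
  tungsten: M = 1.05×10⁻³
Highest index: silicon carbide.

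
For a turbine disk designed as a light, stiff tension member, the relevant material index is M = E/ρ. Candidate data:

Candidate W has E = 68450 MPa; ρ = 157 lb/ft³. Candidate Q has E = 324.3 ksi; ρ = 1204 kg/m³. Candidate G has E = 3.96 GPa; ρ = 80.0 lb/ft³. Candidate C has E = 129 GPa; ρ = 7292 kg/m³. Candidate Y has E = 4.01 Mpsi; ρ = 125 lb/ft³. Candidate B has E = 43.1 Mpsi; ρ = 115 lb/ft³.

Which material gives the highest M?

After converting to SI:
  candidate W: E = 68.45 GPa, ρ = 2515 kg/m³
  candidate Q: E = 2.236 GPa, ρ = 1204 kg/m³
  candidate G: E = 3.960 GPa, ρ = 1281 kg/m³
  candidate C: E = 129.0 GPa, ρ = 7292 kg/m³
  candidate Y: E = 27.65 GPa, ρ = 2002 kg/m³
  candidate B: E = 297.2 GPa, ρ = 1842 kg/m³
  candidate B: M = 161 MN·m/kg
  candidate W: M = 27.2 MN·m/kg
  candidate C: M = 17.7 MN·m/kg
  candidate Y: M = 13.8 MN·m/kg
  candidate G: M = 3.09 MN·m/kg
  candidate Q: M = 1.86 MN·m/kg
Highest index: candidate B.

candidate B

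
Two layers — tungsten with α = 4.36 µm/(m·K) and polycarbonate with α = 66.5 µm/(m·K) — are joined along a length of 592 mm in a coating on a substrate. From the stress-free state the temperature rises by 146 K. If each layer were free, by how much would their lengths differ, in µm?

5370 µm

Δα = |4.36 − 66.5|×10⁻⁶/K = 62.1×10⁻⁶/K.
ΔL_mismatch = Δα·L·ΔT = 62.1×10⁻⁶ × 592.0 mm × 146.0 K = 5370 µm.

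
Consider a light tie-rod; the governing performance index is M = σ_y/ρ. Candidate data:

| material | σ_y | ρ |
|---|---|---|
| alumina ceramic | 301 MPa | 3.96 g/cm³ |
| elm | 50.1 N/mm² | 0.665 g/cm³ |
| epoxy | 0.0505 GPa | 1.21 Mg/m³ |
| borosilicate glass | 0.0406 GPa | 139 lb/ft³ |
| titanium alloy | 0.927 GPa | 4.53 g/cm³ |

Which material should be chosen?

Putting every candidate on a common basis:
  alumina ceramic: σ_y = 301.0 MPa, ρ = 3960 kg/m³
  elm: σ_y = 50.10 MPa, ρ = 665.0 kg/m³
  epoxy: σ_y = 50.50 MPa, ρ = 1210 kg/m³
  borosilicate glass: σ_y = 40.60 MPa, ρ = 2227 kg/m³
  titanium alloy: σ_y = 927.0 MPa, ρ = 4530 kg/m³
  titanium alloy: M = 205 kN·m/kg
  alumina ceramic: M = 76.0 kN·m/kg
  elm: M = 75.3 kN·m/kg
  epoxy: M = 41.7 kN·m/kg
  borosilicate glass: M = 18.2 kN·m/kg
Titanium alloy has the largest M.

titanium alloy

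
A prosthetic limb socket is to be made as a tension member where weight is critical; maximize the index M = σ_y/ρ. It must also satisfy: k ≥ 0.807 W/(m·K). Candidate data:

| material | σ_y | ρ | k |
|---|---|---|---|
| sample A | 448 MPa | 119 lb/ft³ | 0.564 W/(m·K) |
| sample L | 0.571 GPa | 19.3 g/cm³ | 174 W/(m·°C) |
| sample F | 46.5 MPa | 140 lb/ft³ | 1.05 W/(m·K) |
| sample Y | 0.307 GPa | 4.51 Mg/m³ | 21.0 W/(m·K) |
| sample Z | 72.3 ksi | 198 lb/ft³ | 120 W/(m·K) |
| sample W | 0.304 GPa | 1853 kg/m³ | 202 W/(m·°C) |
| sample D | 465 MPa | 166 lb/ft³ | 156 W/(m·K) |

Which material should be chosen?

sample D

Screen on constraints: k ≥ 0.807 W/(m·K). Survivors: sample L, sample F, sample Y, sample Z, sample W, sample D.
After converting to SI:
  sample L: σ_y = 571.0 MPa, ρ = 19300 kg/m³
  sample F: σ_y = 46.50 MPa, ρ = 2243 kg/m³
  sample Y: σ_y = 307.0 MPa, ρ = 4510 kg/m³
  sample Z: σ_y = 498.5 MPa, ρ = 3172 kg/m³
  sample W: σ_y = 304.0 MPa, ρ = 1853 kg/m³
  sample D: σ_y = 465.0 MPa, ρ = 2659 kg/m³
  sample D: M = 175 kN·m/kg
  sample W: M = 164 kN·m/kg
  sample Z: M = 157 kN·m/kg
  sample Y: M = 68.1 kN·m/kg
  sample L: M = 29.6 kN·m/kg
  sample F: M = 20.7 kN·m/kg
Sample D has the largest M.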